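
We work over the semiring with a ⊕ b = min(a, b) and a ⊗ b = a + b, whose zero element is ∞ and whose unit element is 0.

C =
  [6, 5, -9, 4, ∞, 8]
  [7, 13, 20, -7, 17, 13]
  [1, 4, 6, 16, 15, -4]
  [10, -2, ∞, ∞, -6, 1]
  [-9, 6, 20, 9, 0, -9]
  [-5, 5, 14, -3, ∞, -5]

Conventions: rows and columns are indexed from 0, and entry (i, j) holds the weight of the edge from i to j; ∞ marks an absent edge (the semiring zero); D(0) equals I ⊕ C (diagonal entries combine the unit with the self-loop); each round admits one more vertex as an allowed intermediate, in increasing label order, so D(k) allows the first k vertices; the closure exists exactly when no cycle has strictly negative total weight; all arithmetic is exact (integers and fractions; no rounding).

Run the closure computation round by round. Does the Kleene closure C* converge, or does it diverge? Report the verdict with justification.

Detection: at round 0, diagonal entry (5, 5) turns strictly negative.
Key observation: the cycle 5->5 has total weight (-5), which is strictly negative.
Answer: DIVERGES — negative cycle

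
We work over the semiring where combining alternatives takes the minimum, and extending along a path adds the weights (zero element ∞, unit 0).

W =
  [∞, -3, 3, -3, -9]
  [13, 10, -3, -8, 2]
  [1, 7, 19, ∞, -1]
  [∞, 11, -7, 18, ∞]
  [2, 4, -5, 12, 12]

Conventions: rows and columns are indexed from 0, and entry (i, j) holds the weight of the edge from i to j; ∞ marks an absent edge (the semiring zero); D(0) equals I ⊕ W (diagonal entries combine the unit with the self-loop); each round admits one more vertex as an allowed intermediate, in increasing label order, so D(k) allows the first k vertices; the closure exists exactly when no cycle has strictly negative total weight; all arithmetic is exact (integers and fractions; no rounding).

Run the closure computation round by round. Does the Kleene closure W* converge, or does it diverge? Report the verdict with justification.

D(0):
  [0, -3, 3, -3, -9]
  [13, 0, -3, -8, 2]
  [1, 7, 0, ∞, -1]
  [∞, 11, -7, 0, ∞]
  [2, 4, -5, 12, 0]
Detection: at round 1, diagonal entry (4, 4) turns strictly negative.
Key observation: the cycle 4->0->4 has total weight 2 + (-9), which is strictly negative.
Answer: DIVERGES — negative cycle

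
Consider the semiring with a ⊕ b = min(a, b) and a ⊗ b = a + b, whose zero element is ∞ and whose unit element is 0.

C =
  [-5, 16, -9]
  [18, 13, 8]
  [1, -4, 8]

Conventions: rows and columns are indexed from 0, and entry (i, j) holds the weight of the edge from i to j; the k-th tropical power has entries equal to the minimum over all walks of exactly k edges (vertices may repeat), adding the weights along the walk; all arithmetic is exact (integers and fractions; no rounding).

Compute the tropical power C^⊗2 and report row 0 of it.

C^⊗2:
  [-10, -13, -14]
  [9, 4, 9]
  [-4, 4, -8]
Answer: row 0 of C^⊗2 = [-10, -13, -14]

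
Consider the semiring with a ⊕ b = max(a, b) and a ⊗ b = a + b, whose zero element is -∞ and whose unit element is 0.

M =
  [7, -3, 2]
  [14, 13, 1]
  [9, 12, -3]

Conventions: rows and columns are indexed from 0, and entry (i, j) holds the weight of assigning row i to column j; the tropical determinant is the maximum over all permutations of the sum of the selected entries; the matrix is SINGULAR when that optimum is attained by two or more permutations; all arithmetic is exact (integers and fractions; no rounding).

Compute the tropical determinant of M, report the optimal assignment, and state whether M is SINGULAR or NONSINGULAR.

σ = (0, 1, 2): 7 + 13 + (-3) = 17
σ = (0, 2, 1): 7 + 1 + 12 = 20
σ = (1, 0, 2): (-3) + 14 + (-3) = 8
σ = (1, 2, 0): (-3) + 1 + 9 = 7
σ = (2, 0, 1): 2 + 14 + 12 = 28
σ = (2, 1, 0): 2 + 13 + 9 = 24
Optimal value attained by: σ = (2, 0, 1).
Answer: det⊕(M) = 28; verdict: NONSINGULAR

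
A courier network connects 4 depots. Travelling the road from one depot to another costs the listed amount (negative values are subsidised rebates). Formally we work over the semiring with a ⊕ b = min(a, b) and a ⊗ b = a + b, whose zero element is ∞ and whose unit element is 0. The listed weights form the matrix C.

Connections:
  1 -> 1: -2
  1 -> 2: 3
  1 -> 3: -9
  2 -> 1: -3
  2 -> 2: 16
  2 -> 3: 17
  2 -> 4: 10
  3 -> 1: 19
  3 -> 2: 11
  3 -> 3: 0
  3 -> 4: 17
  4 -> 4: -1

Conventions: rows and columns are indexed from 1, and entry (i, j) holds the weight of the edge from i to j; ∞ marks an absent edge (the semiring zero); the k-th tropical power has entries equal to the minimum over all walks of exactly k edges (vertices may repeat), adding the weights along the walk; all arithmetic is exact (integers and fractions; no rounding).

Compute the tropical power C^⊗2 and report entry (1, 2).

C^⊗2:
  [-4, 1, -11, 8]
  [-5, 0, -12, 9]
  [8, 11, 0, 16]
  [∞, ∞, ∞, -2]
Key observation: the optimum is the walk 1->1->2, with weight (-2) + 3 = 1.
Optimal value attained by: walk 1->1->2.
Answer: (C^⊗2)[1][2] = 1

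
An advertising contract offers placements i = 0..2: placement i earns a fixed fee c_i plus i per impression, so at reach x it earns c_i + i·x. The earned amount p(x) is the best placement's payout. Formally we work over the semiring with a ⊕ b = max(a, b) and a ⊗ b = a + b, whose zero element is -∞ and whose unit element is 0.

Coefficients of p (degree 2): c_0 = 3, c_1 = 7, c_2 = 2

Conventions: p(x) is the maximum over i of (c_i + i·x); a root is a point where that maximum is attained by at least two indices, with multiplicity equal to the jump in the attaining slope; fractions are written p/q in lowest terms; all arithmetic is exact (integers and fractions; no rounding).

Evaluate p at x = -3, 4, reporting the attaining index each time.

p(-3) = max(3+0·(-3)=3, 7+1·(-3)=4, 2+2·(-3)=-4) = 4 (attained by i=1)
p(4) = max(3+0·4=3, 7+1·4=11, 2+2·4=10) = 11 (attained by i=1)
Answer: p(-3) = 4; p(4) = 11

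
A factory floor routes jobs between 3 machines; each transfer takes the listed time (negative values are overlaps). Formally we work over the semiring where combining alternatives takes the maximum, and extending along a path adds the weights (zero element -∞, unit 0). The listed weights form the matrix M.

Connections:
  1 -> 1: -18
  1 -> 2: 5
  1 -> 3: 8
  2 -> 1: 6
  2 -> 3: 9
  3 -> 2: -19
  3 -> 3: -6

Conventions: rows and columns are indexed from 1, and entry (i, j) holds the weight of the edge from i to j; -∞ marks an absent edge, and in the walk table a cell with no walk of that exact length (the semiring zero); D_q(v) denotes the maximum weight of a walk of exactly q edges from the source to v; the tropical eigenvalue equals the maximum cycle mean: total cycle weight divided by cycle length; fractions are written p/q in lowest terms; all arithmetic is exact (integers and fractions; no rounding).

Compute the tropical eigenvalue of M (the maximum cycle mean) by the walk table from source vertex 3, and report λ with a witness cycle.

q=0: [-∞, -∞, 0]
q=1: [-∞, -19, -6]
q=2: [-13, -25, -10]
q=3: [-19, -8, -5]
Optimal cycle mean attained by: cycle 1->2->1, total 5 + 6, length 2.
Answer: λ = 11/2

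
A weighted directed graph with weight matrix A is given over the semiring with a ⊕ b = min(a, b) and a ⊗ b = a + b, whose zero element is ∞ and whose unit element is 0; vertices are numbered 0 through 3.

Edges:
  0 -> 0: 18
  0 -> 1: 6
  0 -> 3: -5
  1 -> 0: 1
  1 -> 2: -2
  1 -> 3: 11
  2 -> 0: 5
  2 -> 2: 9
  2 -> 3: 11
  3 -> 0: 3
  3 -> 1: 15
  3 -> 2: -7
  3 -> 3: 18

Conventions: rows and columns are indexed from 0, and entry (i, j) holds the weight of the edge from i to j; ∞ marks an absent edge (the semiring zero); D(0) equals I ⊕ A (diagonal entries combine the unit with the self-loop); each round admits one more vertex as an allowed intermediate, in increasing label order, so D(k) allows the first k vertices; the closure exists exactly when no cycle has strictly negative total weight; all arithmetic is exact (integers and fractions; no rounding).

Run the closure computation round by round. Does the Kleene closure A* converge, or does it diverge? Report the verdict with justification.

D(0):
  [0, 6, ∞, -5]
  [1, 0, -2, 11]
  [5, ∞, 0, 11]
  [3, 15, -7, 0]
Detection: at round 1, diagonal entry (3, 3) turns strictly negative.
Key observation: the cycle 3->0->3 has total weight 3 + (-5), which is strictly negative.
Answer: DIVERGES — negative cycle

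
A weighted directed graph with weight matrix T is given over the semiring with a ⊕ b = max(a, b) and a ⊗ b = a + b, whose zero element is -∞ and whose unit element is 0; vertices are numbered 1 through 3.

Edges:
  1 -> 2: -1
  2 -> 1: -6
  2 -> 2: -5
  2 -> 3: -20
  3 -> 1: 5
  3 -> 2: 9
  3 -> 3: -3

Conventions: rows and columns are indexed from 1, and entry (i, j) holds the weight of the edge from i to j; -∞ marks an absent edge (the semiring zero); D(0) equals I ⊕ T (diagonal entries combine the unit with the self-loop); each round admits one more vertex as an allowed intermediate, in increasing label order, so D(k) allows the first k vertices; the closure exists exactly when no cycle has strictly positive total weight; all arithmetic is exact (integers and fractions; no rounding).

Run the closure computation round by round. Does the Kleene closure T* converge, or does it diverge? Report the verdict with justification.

D(0):
  [0, -1, -∞]
  [-6, 0, -20]
  [5, 9, 0]
D(1):
  [0, -1, -∞]
  [-6, 0, -20]
  [5, 9, 0]
D(2):
  [0, -1, -21]
  [-6, 0, -20]
  [5, 9, 0]
D(3):
  [0, -1, -21]
  [-6, 0, -20]
  [5, 9, 0]
Key observation: every diagonal entry stays at the unit through all rounds, so no improving cycle exists.
Answer: CONVERGES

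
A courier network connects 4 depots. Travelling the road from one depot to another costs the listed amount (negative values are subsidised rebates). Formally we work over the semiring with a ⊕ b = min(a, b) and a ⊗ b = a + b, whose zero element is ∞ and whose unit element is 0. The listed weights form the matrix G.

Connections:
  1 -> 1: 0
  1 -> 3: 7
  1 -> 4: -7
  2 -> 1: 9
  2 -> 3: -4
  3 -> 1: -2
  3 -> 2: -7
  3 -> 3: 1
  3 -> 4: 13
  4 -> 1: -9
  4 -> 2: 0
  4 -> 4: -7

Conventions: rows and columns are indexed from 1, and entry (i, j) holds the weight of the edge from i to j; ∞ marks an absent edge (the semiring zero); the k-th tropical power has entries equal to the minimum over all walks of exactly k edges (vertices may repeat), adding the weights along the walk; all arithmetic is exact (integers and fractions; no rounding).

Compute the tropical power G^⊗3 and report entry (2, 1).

G^⊗2:
  [-16, -7, 7, -14]
  [-6, -11, -3, 2]
  [-2, -6, -11, -9]
  [-16, -7, -4, -16]
G^⊗3:
  [-23, -14, -11, -23]
  [-7, -10, -15, -13]
  [-18, -18, -10, -16]
  [-25, -16, -11, -23]
Key observation: the optimum is the walk 2->1->4->1, with weight 9 + (-7) + (-9) = -7.
Optimal value attained by: walk 2->1->4->1.
Answer: (G^⊗3)[2][1] = -7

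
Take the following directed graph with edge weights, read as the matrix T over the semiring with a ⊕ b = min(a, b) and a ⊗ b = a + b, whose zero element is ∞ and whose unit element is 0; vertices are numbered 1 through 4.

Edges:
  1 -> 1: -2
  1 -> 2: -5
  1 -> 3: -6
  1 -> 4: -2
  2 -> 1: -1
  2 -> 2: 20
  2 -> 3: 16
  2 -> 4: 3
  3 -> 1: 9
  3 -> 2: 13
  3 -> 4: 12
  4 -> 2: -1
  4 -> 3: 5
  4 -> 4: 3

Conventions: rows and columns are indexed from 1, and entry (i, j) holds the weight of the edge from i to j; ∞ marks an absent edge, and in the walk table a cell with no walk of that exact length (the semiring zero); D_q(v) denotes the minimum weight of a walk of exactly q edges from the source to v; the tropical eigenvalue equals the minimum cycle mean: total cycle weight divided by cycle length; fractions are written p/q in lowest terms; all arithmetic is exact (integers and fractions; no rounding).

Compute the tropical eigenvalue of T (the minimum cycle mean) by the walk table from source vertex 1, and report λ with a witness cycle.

q=0: [0, ∞, ∞, ∞]
q=1: [-2, -5, -6, -2]
q=2: [-6, -7, -8, -4]
q=3: [-8, -11, -12, -8]
q=4: [-12, -13, -14, -10]
Optimal cycle mean attained by: cycle 1->2->1, total (-5) + (-1), length 2.
Answer: λ = -3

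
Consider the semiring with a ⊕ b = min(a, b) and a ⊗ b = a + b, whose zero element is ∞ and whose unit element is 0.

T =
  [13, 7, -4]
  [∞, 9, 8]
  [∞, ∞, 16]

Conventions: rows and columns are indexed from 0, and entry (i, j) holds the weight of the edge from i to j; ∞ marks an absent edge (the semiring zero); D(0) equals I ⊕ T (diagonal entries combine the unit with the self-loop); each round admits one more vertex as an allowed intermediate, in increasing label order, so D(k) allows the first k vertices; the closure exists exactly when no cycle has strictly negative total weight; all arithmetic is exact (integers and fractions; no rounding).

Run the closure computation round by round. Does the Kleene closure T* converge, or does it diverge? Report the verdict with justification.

D(0):
  [0, 7, -4]
  [∞, 0, 8]
  [∞, ∞, 0]
D(1):
  [0, 7, -4]
  [∞, 0, 8]
  [∞, ∞, 0]
D(2):
  [0, 7, -4]
  [∞, 0, 8]
  [∞, ∞, 0]
D(3):
  [0, 7, -4]
  [∞, 0, 8]
  [∞, ∞, 0]
Key observation: every diagonal entry stays at the unit through all rounds, so no improving cycle exists.
Answer: CONVERGES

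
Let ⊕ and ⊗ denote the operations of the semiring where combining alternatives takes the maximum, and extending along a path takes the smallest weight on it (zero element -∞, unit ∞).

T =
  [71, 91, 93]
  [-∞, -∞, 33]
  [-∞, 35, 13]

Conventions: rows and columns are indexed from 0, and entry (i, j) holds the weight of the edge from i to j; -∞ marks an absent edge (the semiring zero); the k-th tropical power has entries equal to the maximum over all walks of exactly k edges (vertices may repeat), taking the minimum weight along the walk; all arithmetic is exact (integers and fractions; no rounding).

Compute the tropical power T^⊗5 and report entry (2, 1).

T^⊗2:
  [71, 71, 71]
  [-∞, 33, 13]
  [-∞, 13, 33]
T^⊗3:
  [71, 71, 71]
  [-∞, 13, 33]
  [-∞, 33, 13]
T^⊗4:
  [71, 71, 71]
  [-∞, 33, 13]
  [-∞, 13, 33]
T^⊗5:
  [71, 71, 71]
  [-∞, 13, 33]
  [-∞, 33, 13]
Key observation: the optimum is the walk 2->1->2->1->2->1, with weight 35 min 33 min 35 min 33 min 35 = 33.
Optimal value attained by: walk 2->1->2->1->2->1.
Answer: (T^⊗5)[2][1] = 33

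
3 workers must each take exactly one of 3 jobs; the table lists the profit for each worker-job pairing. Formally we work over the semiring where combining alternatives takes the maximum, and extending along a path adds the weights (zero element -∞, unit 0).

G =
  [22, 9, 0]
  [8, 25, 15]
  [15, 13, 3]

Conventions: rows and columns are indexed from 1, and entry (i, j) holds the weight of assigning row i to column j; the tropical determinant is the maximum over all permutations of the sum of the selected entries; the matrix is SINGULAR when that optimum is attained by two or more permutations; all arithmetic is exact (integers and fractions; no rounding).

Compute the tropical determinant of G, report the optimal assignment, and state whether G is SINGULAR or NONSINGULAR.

σ = (1, 2, 3): 22 + 25 + 3 = 50
σ = (1, 3, 2): 22 + 15 + 13 = 50
σ = (2, 1, 3): 9 + 8 + 3 = 20
σ = (2, 3, 1): 9 + 15 + 15 = 39
σ = (3, 1, 2): 0 + 8 + 13 = 21
σ = (3, 2, 1): 0 + 25 + 15 = 40
Optimal value attained by: σ = (1, 2, 3).
Answer: det⊕(G) = 50; verdict: SINGULAR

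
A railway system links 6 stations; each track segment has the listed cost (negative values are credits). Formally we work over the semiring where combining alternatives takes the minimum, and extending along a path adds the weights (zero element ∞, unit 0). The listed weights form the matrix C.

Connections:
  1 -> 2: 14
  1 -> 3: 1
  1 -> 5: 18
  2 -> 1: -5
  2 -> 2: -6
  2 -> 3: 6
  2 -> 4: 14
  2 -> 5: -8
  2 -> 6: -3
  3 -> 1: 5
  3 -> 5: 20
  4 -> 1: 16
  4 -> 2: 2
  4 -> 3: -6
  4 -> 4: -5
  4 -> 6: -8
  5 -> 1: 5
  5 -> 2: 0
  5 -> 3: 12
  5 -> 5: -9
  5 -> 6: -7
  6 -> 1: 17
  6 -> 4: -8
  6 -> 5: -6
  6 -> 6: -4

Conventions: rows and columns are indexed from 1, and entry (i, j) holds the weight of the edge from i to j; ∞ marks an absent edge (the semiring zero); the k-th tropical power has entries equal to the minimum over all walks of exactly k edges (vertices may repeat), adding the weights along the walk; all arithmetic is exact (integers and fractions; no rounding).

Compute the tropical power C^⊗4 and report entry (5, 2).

C^⊗2:
  [6, 8, 20, 28, 6, 11]
  [-11, -12, -4, -11, -17, -15]
  [25, 19, 6, ∞, 11, 13]
  [-3, -4, -11, -16, -14, -13]
  [-5, -9, 3, -15, -18, -16]
  [-1, -6, -14, -13, -15, -16]
C^⊗3:
  [3, 2, 7, 3, -3, -1]
  [-17, -18, -17, -23, -26, -24]
  [11, 11, 23, 5, 2, 4]
  [-9, -14, -22, -21, -23, -24]
  [-14, -18, -21, -24, -27, -25]
  [-11, -15, -19, -24, -24, -22]
C^⊗4:
  [-3, -4, -3, -9, -12, -10]
  [-23, -26, -29, -32, -35, -33]
  [6, 2, -1, -4, -7, -5]
  [-19, -23, -27, -32, -32, -30]
  [-23, -27, -30, -33, -36, -34]
  [-20, -24, -30, -30, -33, -32]
Key observation: the optimum is the walk 5->5->5->5->2, with weight (-9) + (-9) + (-9) + 0 = -27.
Optimal value attained by: walk 5->5->5->5->2.
Answer: (C^⊗4)[5][2] = -27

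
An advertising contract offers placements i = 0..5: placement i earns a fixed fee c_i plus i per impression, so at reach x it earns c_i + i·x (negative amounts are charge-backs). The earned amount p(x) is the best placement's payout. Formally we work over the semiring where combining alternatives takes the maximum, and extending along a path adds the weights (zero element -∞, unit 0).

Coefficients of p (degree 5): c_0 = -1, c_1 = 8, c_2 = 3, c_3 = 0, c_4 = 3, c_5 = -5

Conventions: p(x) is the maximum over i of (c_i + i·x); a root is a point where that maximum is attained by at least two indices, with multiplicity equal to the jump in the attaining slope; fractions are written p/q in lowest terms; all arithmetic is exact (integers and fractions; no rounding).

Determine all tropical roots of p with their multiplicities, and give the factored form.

hull edge (i=0, c=-1) to (i=1, c=8): slope 9, span 1
hull edge (i=1, c=8) to (i=4, c=3): slope -5/3, span 3
hull edge (i=4, c=3) to (i=5, c=-5): slope -8, span 1
Factored form: p(x) = -5 ⊗ (x ⊕ (-9)) ⊗ (x ⊕ 5/3) ⊗ (x ⊕ 5/3) ⊗ (x ⊕ 5/3) ⊗ (x ⊕ 8)
Answer: roots = -9 (mult 1), 5/3 (mult 3), 8 (mult 1)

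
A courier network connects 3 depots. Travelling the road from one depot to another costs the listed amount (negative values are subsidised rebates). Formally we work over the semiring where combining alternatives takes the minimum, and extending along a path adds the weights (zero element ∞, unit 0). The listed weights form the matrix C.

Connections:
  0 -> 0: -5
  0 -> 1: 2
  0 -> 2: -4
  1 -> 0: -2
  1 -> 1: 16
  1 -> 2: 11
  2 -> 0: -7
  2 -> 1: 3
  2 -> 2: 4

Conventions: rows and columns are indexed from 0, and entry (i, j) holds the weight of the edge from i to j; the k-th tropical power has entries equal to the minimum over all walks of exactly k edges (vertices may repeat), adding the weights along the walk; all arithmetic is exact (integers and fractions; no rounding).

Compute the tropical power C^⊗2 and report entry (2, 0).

C^⊗2:
  [-11, -3, -9]
  [-7, 0, -6]
  [-12, -5, -11]
Key observation: the optimum is the walk 2->0->0, with weight (-7) + (-5) = -12.
Optimal value attained by: walk 2->0->0.
Answer: (C^⊗2)[2][0] = -12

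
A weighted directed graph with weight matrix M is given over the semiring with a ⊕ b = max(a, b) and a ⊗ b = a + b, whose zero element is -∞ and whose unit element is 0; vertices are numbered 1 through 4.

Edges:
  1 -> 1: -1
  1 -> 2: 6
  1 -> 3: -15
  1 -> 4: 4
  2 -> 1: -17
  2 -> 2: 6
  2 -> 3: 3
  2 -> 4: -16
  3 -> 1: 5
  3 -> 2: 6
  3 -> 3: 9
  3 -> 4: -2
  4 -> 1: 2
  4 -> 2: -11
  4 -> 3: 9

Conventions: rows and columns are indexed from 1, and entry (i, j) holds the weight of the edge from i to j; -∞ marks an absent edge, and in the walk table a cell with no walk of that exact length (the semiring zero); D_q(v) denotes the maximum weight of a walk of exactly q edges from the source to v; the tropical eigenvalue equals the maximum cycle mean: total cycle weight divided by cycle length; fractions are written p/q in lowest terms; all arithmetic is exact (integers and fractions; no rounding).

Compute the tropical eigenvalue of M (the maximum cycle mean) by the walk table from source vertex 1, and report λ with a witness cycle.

q=0: [0, -∞, -∞, -∞]
q=1: [-1, 6, -15, 4]
q=2: [6, 12, 13, 3]
q=3: [18, 19, 22, 11]
q=4: [27, 28, 31, 22]
Optimal cycle mean attained by: cycle 3->3, total 9, length 1.
Answer: λ = 9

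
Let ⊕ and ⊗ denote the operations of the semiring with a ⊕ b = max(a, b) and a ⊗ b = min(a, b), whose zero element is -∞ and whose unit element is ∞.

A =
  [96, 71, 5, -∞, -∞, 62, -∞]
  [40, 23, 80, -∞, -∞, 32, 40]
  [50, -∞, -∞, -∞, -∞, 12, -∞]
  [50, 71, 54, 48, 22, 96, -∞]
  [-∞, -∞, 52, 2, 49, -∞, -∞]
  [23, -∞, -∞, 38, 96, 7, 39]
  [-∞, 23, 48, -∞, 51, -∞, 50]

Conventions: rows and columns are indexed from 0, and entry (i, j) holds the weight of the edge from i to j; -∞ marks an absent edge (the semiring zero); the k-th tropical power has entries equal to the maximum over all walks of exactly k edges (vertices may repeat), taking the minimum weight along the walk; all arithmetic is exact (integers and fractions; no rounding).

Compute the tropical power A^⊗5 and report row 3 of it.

A^⊗2:
  [96, 71, 71, 38, 62, 62, 40]
  [50, 40, 40, 32, 40, 40, 40]
  [50, 50, 5, 12, 12, 50, 12]
  [50, 50, 71, 48, 96, 50, 40]
  [50, 2, 49, 2, 49, 12, -∞]
  [38, 38, 52, 38, 49, 38, 39]
  [48, 23, 51, 2, 50, 23, 50]
A^⊗3:
  [96, 71, 71, 38, 62, 62, 40]
  [50, 50, 40, 38, 40, 50, 40]
  [50, 50, 50, 38, 50, 50, 40]
  [50, 50, 52, 48, 50, 50, 40]
  [50, 50, 49, 12, 49, 50, 12]
  [50, 38, 49, 38, 49, 38, 39]
  [50, 48, 50, 23, 50, 48, 50]
A^⊗4:
  [96, 71, 71, 38, 62, 62, 40]
  [50, 50, 50, 38, 50, 50, 40]
  [50, 50, 50, 38, 50, 50, 40]
  [50, 50, 50, 48, 50, 50, 40]
  [50, 50, 50, 38, 50, 50, 40]
  [50, 50, 49, 38, 49, 50, 39]
  [50, 50, 50, 38, 50, 50, 50]
A^⊗5:
  [96, 71, 71, 38, 62, 62, 40]
  [50, 50, 50, 38, 50, 50, 40]
  [50, 50, 50, 38, 50, 50, 40]
  [50, 50, 50, 48, 50, 50, 40]
  [50, 50, 50, 38, 50, 50, 40]
  [50, 50, 50, 38, 50, 50, 40]
  [50, 50, 50, 38, 50, 50, 50]
Answer: row 3 of A^⊗5 = [50, 50, 50, 48, 50, 50, 40]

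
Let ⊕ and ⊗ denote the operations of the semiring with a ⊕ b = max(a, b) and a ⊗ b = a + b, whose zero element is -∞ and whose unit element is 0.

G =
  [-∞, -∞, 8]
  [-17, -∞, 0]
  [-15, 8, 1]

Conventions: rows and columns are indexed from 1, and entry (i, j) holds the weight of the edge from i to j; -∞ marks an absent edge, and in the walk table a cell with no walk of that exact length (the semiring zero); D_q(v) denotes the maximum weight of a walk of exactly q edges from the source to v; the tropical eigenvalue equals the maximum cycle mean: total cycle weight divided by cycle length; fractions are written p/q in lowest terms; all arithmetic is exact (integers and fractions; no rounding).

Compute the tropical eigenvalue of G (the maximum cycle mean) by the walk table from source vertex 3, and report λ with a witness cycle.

q=0: [-∞, -∞, 0]
q=1: [-15, 8, 1]
q=2: [-9, 9, 8]
q=3: [-7, 16, 9]
Optimal cycle mean attained by: cycle 2->3->2, total 0 + 8, length 2.
Answer: λ = 4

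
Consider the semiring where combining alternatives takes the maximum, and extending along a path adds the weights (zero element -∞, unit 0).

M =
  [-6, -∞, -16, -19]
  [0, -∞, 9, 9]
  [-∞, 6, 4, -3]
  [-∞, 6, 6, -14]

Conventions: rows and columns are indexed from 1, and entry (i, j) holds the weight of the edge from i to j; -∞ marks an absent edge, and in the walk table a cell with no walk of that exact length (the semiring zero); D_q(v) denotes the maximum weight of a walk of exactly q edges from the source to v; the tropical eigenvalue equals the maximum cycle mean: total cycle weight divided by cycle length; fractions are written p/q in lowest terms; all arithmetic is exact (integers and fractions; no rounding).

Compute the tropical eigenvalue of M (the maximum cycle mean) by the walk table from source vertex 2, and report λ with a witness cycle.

q=0: [-∞, 0, -∞, -∞]
q=1: [0, -∞, 9, 9]
q=2: [-6, 15, 15, 6]
q=3: [15, 21, 24, 24]
q=4: [21, 30, 30, 30]
Optimal cycle mean attained by: cycle 2->3->2, total 9 + 6, length 2.
Answer: λ = 15/2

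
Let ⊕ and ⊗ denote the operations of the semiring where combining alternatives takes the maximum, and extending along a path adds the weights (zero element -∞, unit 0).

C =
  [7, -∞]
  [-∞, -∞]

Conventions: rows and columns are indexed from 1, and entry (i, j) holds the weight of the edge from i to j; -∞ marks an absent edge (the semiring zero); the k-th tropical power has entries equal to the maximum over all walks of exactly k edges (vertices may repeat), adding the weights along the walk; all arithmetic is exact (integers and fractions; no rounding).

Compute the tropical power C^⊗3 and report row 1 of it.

C^⊗2:
  [14, -∞]
  [-∞, -∞]
C^⊗3:
  [21, -∞]
  [-∞, -∞]
Answer: row 1 of C^⊗3 = [21, -∞]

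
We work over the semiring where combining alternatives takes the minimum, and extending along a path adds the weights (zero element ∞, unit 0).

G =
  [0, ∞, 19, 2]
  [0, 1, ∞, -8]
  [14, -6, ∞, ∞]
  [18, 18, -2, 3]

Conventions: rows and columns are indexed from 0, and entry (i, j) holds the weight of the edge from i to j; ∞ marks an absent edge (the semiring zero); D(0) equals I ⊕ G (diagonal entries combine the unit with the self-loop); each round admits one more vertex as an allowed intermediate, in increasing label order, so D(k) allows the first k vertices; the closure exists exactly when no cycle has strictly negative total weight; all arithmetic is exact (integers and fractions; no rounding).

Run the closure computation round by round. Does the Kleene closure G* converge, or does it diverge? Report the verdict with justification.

D(0):
  [0, ∞, 19, 2]
  [0, 0, ∞, -8]
  [14, -6, 0, ∞]
  [18, 18, -2, 0]
D(1):
  [0, ∞, 19, 2]
  [0, 0, 19, -8]
  [14, -6, 0, 16]
  [18, 18, -2, 0]
D(2):
  [0, ∞, 19, 2]
  [0, 0, 19, -8]
  [-6, -6, 0, -14]
  [18, 18, -2, 0]
Detection: at round 3, diagonal entry (3, 3) turns strictly negative.
Key observation: the cycle 3->2->1->0->3 has total weight (-2) + (-6) + 0 + 2, which is strictly negative.
Answer: DIVERGES — negative cycle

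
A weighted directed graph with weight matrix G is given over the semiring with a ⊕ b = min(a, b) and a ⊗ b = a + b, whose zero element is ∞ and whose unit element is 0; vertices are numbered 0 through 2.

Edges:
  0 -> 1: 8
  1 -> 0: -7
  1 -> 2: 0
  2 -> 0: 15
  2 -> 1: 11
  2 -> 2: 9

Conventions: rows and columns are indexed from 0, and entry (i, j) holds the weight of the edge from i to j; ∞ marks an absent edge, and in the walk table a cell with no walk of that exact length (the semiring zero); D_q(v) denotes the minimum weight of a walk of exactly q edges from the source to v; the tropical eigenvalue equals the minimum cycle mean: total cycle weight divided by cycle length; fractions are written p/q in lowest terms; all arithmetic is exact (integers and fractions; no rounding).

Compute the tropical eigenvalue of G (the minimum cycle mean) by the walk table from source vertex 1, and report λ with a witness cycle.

q=0: [∞, 0, ∞]
q=1: [-7, ∞, 0]
q=2: [15, 1, 9]
q=3: [-6, 20, 1]
Optimal cycle mean attained by: cycle 0->1->0, total 8 + (-7), length 2.
Answer: λ = 1/2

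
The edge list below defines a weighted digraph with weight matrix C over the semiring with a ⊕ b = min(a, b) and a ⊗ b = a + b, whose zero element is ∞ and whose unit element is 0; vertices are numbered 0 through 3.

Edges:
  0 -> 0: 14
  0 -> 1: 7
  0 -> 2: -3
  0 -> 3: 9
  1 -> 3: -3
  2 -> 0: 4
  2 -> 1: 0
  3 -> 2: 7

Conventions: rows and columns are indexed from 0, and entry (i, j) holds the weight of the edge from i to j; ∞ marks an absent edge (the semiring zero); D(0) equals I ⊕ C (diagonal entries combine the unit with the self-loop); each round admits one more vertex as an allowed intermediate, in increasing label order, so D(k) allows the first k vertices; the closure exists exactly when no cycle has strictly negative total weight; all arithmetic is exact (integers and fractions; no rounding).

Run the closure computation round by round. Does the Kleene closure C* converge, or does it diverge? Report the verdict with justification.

D(0):
  [0, 7, -3, 9]
  [∞, 0, ∞, -3]
  [4, 0, 0, ∞]
  [∞, ∞, 7, 0]
D(1):
  [0, 7, -3, 9]
  [∞, 0, ∞, -3]
  [4, 0, 0, 13]
  [∞, ∞, 7, 0]
D(2):
  [0, 7, -3, 4]
  [∞, 0, ∞, -3]
  [4, 0, 0, -3]
  [∞, ∞, 7, 0]
D(3):
  [0, -3, -3, -6]
  [∞, 0, ∞, -3]
  [4, 0, 0, -3]
  [11, 7, 7, 0]
D(4):
  [0, -3, -3, -6]
  [8, 0, 4, -3]
  [4, 0, 0, -3]
  [11, 7, 7, 0]
Key observation: every diagonal entry stays at the unit through all rounds, so no improving cycle exists.
Answer: CONVERGES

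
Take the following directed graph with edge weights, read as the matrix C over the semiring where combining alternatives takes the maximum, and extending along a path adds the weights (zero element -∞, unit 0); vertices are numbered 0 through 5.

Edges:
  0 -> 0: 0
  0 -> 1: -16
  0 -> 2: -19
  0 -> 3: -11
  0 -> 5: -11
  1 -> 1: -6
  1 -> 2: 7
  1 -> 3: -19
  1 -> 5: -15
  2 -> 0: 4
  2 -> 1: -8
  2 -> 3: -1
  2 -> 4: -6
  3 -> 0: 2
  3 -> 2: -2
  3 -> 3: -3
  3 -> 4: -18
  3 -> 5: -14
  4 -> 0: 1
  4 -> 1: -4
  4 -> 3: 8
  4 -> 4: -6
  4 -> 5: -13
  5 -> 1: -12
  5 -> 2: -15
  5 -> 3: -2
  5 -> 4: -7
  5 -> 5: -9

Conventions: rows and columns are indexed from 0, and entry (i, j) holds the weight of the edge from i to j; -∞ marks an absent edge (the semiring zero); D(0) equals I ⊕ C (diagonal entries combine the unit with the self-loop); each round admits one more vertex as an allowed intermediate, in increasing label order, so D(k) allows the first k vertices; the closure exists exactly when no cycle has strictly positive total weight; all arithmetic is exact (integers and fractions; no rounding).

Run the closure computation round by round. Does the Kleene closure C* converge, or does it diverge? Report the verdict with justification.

D(0):
  [0, -16, -19, -11, -∞, -11]
  [-∞, 0, 7, -19, -∞, -15]
  [4, -8, 0, -1, -6, -∞]
  [2, -∞, -2, 0, -18, -14]
  [1, -4, -∞, 8, 0, -13]
  [-∞, -12, -15, -2, -7, 0]
D(1):
  [0, -16, -19, -11, -∞, -11]
  [-∞, 0, 7, -19, -∞, -15]
  [4, -8, 0, -1, -6, -7]
  [2, -14, -2, 0, -18, -9]
  [1, -4, -18, 8, 0, -10]
  [-∞, -12, -15, -2, -7, 0]
D(2):
  [0, -16, -9, -11, -∞, -11]
  [-∞, 0, 7, -19, -∞, -15]
  [4, -8, 0, -1, -6, -7]
  [2, -14, -2, 0, -18, -9]
  [1, -4, 3, 8, 0, -10]
  [-∞, -12, -5, -2, -7, 0]
D(3):
  [0, -16, -9, -10, -15, -11]
  [11, 0, 7, 6, 1, 0]
  [4, -8, 0, -1, -6, -7]
  [2, -10, -2, 0, -8, -9]
  [7, -4, 3, 8, 0, -4]
  [-1, -12, -5, -2, -7, 0]
D(4):
  [0, -16, -9, -10, -15, -11]
  [11, 0, 7, 6, 1, 0]
  [4, -8, 0, -1, -6, -7]
  [2, -10, -2, 0, -8, -9]
  [10, -2, 6, 8, 0, -1]
  [0, -12, -4, -2, -7, 0]
D(5):
  [0, -16, -9, -7, -15, -11]
  [11, 0, 7, 9, 1, 0]
  [4, -8, 0, 2, -6, -7]
  [2, -10, -2, 0, -8, -9]
  [10, -2, 6, 8, 0, -1]
  [3, -9, -1, 1, -7, 0]
D(6):
  [0, -16, -9, -7, -15, -11]
  [11, 0, 7, 9, 1, 0]
  [4, -8, 0, 2, -6, -7]
  [2, -10, -2, 0, -8, -9]
  [10, -2, 6, 8, 0, -1]
  [3, -9, -1, 1, -7, 0]
Key observation: every diagonal entry stays at the unit through all rounds, so no improving cycle exists.
Answer: CONVERGES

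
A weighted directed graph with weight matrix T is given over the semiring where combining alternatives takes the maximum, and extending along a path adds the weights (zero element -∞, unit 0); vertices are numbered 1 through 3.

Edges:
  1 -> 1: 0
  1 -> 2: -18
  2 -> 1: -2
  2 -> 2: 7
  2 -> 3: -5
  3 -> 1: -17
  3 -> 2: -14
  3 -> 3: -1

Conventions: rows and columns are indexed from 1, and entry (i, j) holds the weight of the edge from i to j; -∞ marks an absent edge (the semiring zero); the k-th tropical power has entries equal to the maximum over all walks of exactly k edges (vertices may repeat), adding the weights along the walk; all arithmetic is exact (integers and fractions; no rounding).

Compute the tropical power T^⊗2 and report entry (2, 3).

T^⊗2:
  [0, -11, -23]
  [5, 14, 2]
  [-16, -7, -2]
Key observation: the optimum is the walk 2->2->3, with weight 7 + (-5) = 2.
Optimal value attained by: walk 2->2->3.
Answer: (T^⊗2)[2][3] = 2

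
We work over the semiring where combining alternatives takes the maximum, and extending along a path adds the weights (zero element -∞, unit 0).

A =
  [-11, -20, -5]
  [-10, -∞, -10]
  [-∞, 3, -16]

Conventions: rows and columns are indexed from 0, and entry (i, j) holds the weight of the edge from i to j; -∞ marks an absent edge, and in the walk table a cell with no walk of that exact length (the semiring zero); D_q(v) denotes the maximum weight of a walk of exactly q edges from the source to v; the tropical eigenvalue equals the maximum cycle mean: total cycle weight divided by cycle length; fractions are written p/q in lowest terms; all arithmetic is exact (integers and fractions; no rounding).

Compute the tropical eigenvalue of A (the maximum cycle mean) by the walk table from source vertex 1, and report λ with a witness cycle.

q=0: [-∞, 0, -∞]
q=1: [-10, -∞, -10]
q=2: [-21, -7, -15]
q=3: [-17, -12, -17]
Optimal cycle mean attained by: cycle 1->2->1, total (-10) + 3, length 2.
Answer: λ = -7/2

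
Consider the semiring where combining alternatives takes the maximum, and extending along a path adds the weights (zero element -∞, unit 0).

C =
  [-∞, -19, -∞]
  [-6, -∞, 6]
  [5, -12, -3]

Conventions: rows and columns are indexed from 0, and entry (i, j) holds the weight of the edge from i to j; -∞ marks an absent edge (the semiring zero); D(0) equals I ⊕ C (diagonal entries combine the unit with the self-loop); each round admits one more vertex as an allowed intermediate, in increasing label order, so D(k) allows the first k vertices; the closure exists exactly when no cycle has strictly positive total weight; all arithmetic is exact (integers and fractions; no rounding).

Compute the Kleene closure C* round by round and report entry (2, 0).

D(0):
  [0, -19, -∞]
  [-6, 0, 6]
  [5, -12, 0]
D(1):
  [0, -19, -∞]
  [-6, 0, 6]
  [5, -12, 0]
D(2):
  [0, -19, -13]
  [-6, 0, 6]
  [5, -12, 0]
D(3):
  [0, -19, -13]
  [11, 0, 6]
  [5, -12, 0]
Answer: C*[2][0] = 5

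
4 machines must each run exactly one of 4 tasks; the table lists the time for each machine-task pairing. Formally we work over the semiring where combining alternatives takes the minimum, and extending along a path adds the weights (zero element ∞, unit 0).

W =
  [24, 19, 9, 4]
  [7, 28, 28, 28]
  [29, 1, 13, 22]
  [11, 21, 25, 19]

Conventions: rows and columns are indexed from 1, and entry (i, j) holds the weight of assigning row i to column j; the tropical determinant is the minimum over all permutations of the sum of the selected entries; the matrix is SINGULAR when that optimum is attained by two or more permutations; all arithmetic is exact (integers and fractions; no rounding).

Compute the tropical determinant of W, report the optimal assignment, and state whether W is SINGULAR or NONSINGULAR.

σ = (1, 2, 3, 4): 24 + 28 + 13 + 19 = 84
σ = (1, 2, 4, 3): 24 + 28 + 22 + 25 = 99
σ = (1, 3, 2, 4): 24 + 28 + 1 + 19 = 72
σ = (1, 3, 4, 2): 24 + 28 + 22 + 21 = 95
σ = (1, 4, 2, 3): 24 + 28 + 1 + 25 = 78
σ = (1, 4, 3, 2): 24 + 28 + 13 + 21 = 86
σ = (2, 1, 3, 4): 19 + 7 + 13 + 19 = 58
σ = (2, 1, 4, 3): 19 + 7 + 22 + 25 = 73
σ = (2, 3, 1, 4): 19 + 28 + 29 + 19 = 95
σ = (2, 3, 4, 1): 19 + 28 + 22 + 11 = 80
σ = (2, 4, 1, 3): 19 + 28 + 29 + 25 = 101
σ = (2, 4, 3, 1): 19 + 28 + 13 + 11 = 71
σ = (3, 1, 2, 4): 9 + 7 + 1 + 19 = 36
σ = (3, 1, 4, 2): 9 + 7 + 22 + 21 = 59
σ = (3, 2, 1, 4): 9 + 28 + 29 + 19 = 85
σ = (3, 2, 4, 1): 9 + 28 + 22 + 11 = 70
σ = (3, 4, 1, 2): 9 + 28 + 29 + 21 = 87
σ = (3, 4, 2, 1): 9 + 28 + 1 + 11 = 49
σ = (4, 1, 2, 3): 4 + 7 + 1 + 25 = 37
σ = (4, 1, 3, 2): 4 + 7 + 13 + 21 = 45
σ = (4, 2, 1, 3): 4 + 28 + 29 + 25 = 86
σ = (4, 2, 3, 1): 4 + 28 + 13 + 11 = 56
σ = (4, 3, 1, 2): 4 + 28 + 29 + 21 = 82
σ = (4, 3, 2, 1): 4 + 28 + 1 + 11 = 44
Optimal value attained by: σ = (3, 1, 2, 4).
Answer: det⊕(W) = 36; verdict: NONSINGULAR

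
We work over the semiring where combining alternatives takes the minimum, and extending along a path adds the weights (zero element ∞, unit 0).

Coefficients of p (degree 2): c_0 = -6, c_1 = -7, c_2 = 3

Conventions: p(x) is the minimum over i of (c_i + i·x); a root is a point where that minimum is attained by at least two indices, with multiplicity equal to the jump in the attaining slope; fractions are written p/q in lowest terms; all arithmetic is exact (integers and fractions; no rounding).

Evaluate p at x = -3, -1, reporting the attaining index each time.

p(-3) = min(-6+0·(-3)=-6, -7+1·(-3)=-10, 3+2·(-3)=-3) = -10 (attained by i=1)
p(-1) = min(-6+0·(-1)=-6, -7+1·(-1)=-8, 3+2·(-1)=1) = -8 (attained by i=1)
Answer: p(-3) = -10; p(-1) = -8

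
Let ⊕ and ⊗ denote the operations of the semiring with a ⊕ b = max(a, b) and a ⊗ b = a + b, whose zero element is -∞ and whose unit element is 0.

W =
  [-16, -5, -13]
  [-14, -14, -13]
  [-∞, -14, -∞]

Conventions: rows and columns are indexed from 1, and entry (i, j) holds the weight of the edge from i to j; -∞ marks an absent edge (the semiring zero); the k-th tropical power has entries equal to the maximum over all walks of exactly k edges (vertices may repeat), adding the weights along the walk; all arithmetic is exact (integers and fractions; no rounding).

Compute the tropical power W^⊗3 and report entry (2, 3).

W^⊗2:
  [-19, -19, -18]
  [-28, -19, -27]
  [-28, -28, -27]
W^⊗3:
  [-33, -24, -32]
  [-33, -33, -32]
  [-42, -33, -41]
Key observation: the optimum is the walk 2->1->2->3, with weight (-14) + (-5) + (-13) = -32.
Optimal value attained by: walk 2->1->2->3.
Answer: (W^⊗3)[2][3] = -32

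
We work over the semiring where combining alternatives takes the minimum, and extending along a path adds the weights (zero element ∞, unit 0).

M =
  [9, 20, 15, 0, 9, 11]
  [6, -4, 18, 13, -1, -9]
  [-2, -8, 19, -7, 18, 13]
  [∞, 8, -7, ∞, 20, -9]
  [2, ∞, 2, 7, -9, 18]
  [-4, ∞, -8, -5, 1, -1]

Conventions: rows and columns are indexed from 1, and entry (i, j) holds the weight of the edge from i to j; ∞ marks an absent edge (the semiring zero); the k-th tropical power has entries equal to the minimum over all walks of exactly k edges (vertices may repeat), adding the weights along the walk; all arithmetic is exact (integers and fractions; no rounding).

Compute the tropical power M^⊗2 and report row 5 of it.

M^⊗2:
  [7, 7, -7, 6, 0, -9]
  [-13, -8, -17, -14, -10, -13]
  [-2, -12, -14, -2, -9, -17]
  [-13, -15, -17, -14, -8, -10]
  [-7, -6, -7, -5, -18, -2]
  [-10, -16, -12, -15, -8, -14]
Answer: row 5 of M^⊗2 = [-7, -6, -7, -5, -18, -2]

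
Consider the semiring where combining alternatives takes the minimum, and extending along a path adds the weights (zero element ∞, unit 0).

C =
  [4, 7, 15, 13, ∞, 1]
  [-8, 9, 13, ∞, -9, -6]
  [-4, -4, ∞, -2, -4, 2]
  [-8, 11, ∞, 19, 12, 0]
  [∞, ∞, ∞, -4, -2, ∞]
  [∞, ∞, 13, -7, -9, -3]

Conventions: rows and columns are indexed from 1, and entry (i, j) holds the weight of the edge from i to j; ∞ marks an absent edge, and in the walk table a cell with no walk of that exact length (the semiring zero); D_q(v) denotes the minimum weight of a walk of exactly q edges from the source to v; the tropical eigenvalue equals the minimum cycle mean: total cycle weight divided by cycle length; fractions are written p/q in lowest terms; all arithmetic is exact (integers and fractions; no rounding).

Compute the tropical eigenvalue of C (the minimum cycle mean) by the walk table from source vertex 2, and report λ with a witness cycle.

q=0: [∞, 0, ∞, ∞, ∞, ∞]
q=1: [-8, 9, 13, ∞, -9, -6]
q=2: [-4, -1, 7, -13, -15, -9]
q=3: [-21, -2, 4, -19, -18, -13]
q=4: [-27, -14, -6, -22, -22, -20]
q=5: [-30, -20, -12, -27, -29, -26]
q=6: [-35, -23, -15, -33, -35, -29]
Optimal cycle mean attained by: cycle 1->6->5->4->1, total 1 + (-9) + (-4) + (-8), length 4.
Answer: λ = -5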